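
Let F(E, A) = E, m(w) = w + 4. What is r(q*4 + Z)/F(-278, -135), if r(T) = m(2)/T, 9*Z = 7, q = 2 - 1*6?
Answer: 27/19043 ≈ 0.0014178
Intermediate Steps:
m(w) = 4 + w
q = -4 (q = 2 - 6 = -4)
Z = 7/9 (Z = (⅑)*7 = 7/9 ≈ 0.77778)
r(T) = 6/T (r(T) = (4 + 2)/T = 6/T)
r(q*4 + Z)/F(-278, -135) = (6/(-4*4 + 7/9))/(-278) = (6/(-16 + 7/9))*(-1/278) = (6/(-137/9))*(-1/278) = (6*(-9/137))*(-1/278) = -54/137*(-1/278) = 27/19043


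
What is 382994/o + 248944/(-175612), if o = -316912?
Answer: -18268960407/6956693768 ≈ -2.6261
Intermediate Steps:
382994/o + 248944/(-175612) = 382994/(-316912) + 248944/(-175612) = 382994*(-1/316912) + 248944*(-1/175612) = -191497/158456 - 62236/43903 = -18268960407/6956693768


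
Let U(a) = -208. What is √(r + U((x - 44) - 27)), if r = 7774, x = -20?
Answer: √7566 ≈ 86.983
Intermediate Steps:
√(r + U((x - 44) - 27)) = √(7774 - 208) = √7566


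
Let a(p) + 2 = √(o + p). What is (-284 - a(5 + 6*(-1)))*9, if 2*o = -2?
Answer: -2538 - 9*I*√2 ≈ -2538.0 - 12.728*I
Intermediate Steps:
o = -1 (o = (½)*(-2) = -1)
a(p) = -2 + √(-1 + p)
(-284 - a(5 + 6*(-1)))*9 = (-284 - (-2 + √(-1 + (5 + 6*(-1)))))*9 = (-284 - (-2 + √(-1 + (5 - 6))))*9 = (-284 - (-2 + √(-1 - 1)))*9 = (-284 - (-2 + √(-2)))*9 = (-284 - (-2 + I*√2))*9 = (-284 + (2 - I*√2))*9 = (-282 - I*√2)*9 = -2538 - 9*I*√2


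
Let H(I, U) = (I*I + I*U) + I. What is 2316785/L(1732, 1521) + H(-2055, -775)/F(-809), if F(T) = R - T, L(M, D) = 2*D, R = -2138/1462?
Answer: 79418467678/9976239 ≈ 7960.8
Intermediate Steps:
R = -1069/731 (R = -2138*1/1462 = -1069/731 ≈ -1.4624)
H(I, U) = I + I² + I*U (H(I, U) = (I² + I*U) + I = I + I² + I*U)
F(T) = -1069/731 - T
2316785/L(1732, 1521) + H(-2055, -775)/F(-809) = 2316785/((2*1521)) + (-2055*(1 - 2055 - 775))/(-1069/731 - 1*(-809)) = 2316785/3042 + (-2055*(-2829))/(-1069/731 + 809) = 2316785*(1/3042) + 5813595/(590310/731) = 2316785/3042 + 5813595*(731/590310) = 2316785/3042 + 94438621/13118 = 79418467678/9976239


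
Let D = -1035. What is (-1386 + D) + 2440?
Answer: 19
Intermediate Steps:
(-1386 + D) + 2440 = (-1386 - 1035) + 2440 = -2421 + 2440 = 19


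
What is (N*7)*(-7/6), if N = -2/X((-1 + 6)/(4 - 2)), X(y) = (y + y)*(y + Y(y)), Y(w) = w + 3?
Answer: 49/120 ≈ 0.40833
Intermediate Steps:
Y(w) = 3 + w
X(y) = 2*y*(3 + 2*y) (X(y) = (y + y)*(y + (3 + y)) = (2*y)*(3 + 2*y) = 2*y*(3 + 2*y))
N = -1/20 (N = -2*(4 - 2)/(2*(-1 + 6)*(3 + 2*((-1 + 6)/(4 - 2)))) = -2*1/(5*(3 + 2*(5/2))) = -2*1/(5*(3 + 5)) = -2/(2*(5/2)*8) = -2/40 = -2*1/40 = -1/20 ≈ -0.050000)
(N*7)*(-7/6) = (-1/20*7)*(-7/6) = -(-49)/(20*6) = -7/20*(-7/6) = 49/120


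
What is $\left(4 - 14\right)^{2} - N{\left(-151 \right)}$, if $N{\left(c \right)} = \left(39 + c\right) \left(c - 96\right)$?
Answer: $-27564$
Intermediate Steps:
$N{\left(c \right)} = \left(-96 + c\right) \left(39 + c\right)$ ($N{\left(c \right)} = \left(39 + c\right) \left(-96 + c\right) = \left(-96 + c\right) \left(39 + c\right)$)
$\left(4 - 14\right)^{2} - N{\left(-151 \right)} = \left(4 - 14\right)^{2} - \left(-3744 + \left(-151\right)^{2} - -8607\right) = \left(4 - 14\right)^{2} - \left(-3744 + 22801 + 8607\right) = \left(-10\right)^{2} - 27664 = 100 - 27664 = -27564$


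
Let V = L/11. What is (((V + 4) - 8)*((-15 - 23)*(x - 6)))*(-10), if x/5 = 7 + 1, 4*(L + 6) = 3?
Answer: -636310/11 ≈ -57846.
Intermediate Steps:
L = -21/4 (L = -6 + (¼)*3 = -6 + ¾ = -21/4 ≈ -5.2500)
x = 40 (x = 5*(7 + 1) = 5*8 = 40)
V = -21/44 (V = -21/4/11 = -21/4*1/11 = -21/44 ≈ -0.47727)
(((V + 4) - 8)*((-15 - 23)*(x - 6)))*(-10) = (((-21/44 + 4) - 8)*((-15 - 23)*(40 - 6)))*(-10) = ((155/44 - 8)*(-38*34))*(-10) = -197/44*(-1292)*(-10) = (63631/11)*(-10) = -636310/11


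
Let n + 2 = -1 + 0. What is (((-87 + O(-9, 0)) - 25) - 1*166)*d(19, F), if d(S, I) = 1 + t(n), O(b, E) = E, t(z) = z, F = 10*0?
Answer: 556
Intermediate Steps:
n = -3 (n = -2 + (-1 + 0) = -2 - 1 = -3)
F = 0
d(S, I) = -2 (d(S, I) = 1 - 3 = -2)
(((-87 + O(-9, 0)) - 25) - 1*166)*d(19, F) = (((-87 + 0) - 25) - 1*166)*(-2) = ((-87 - 25) - 166)*(-2) = (-112 - 166)*(-2) = -278*(-2) = 556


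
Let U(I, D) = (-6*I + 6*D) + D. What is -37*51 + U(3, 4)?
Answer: -1877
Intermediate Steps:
U(I, D) = -6*I + 7*D
-37*51 + U(3, 4) = -37*51 + (-6*3 + 7*4) = -1887 + (-18 + 28) = -1887 + 10 = -1877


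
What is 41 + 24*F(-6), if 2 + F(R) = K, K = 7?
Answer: 161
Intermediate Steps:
F(R) = 5 (F(R) = -2 + 7 = 5)
41 + 24*F(-6) = 41 + 24*5 = 41 + 120 = 161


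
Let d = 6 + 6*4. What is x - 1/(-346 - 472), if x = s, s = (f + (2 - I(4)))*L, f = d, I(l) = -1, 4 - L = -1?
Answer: 134971/818 ≈ 165.00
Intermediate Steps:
L = 5 (L = 4 - 1*(-1) = 4 + 1 = 5)
d = 30 (d = 6 + 24 = 30)
f = 30
s = 165 (s = (30 + (2 - 1*(-1)))*5 = (30 + (2 + 1))*5 = (30 + 3)*5 = 33*5 = 165)
x = 165
x - 1/(-346 - 472) = 165 - 1/(-346 - 472) = 165 - 1/(-818) = 165 - 1*(-1/818) = 165 + 1/818 = 134971/818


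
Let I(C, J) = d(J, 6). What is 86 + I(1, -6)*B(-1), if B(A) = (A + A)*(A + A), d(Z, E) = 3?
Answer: 98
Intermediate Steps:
B(A) = 4*A² (B(A) = (2*A)*(2*A) = 4*A²)
I(C, J) = 3
86 + I(1, -6)*B(-1) = 86 + 3*(4*(-1)²) = 86 + 3*(4*1) = 86 + 3*4 = 86 + 12 = 98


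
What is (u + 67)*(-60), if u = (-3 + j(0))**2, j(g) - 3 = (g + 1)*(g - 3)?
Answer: -4560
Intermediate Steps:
j(g) = 3 + (1 + g)*(-3 + g) (j(g) = 3 + (g + 1)*(g - 3) = 3 + (1 + g)*(-3 + g))
u = 9 (u = (-3 + 0*(-2 + 0))**2 = (-3 + 0*(-2))**2 = (-3 + 0)**2 = (-3)**2 = 9)
(u + 67)*(-60) = (9 + 67)*(-60) = 76*(-60) = -4560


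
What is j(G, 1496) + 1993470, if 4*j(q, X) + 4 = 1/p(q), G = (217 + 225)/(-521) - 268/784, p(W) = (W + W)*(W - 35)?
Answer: 895385354939250491/449159406861 ≈ 1.9935e+6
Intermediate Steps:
p(W) = 2*W*(-35 + W) (p(W) = (2*W)*(-35 + W) = 2*W*(-35 + W))
G = -121539/102116 (G = 442*(-1/521) - 268*1/784 = -442/521 - 67/196 = -121539/102116 ≈ -1.1902)
j(q, X) = -1 + 1/(8*q*(-35 + q)) (j(q, X) = -1 + 1/(4*((2*q*(-35 + q)))) = -1 + (1/(2*q*(-35 + q)))/4 = -1 + 1/(8*q*(-35 + q)))
j(G, 1496) + 1993470 = (⅛ - 1*(-121539/102116)*(-35 - 121539/102116))/((-121539/102116)*(-35 - 121539/102116)) + 1993470 = -102116*(⅛ - 1*(-121539/102116)*(-3695599/102116))/(121539*(-3695599/102116)) + 1993470 = -102116/121539*(-102116/3695599)*(⅛ - 449159406861/10427677456) + 1993470 = -102116/121539*(-102116/3695599)*(-447855947179/10427677456) + 1993470 = -447855947179/449159406861 + 1993470 = 895385354939250491/449159406861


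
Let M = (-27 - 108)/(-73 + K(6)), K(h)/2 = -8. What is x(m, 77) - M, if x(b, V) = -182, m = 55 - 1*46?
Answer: -16333/89 ≈ -183.52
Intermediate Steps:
m = 9 (m = 55 - 46 = 9)
K(h) = -16 (K(h) = 2*(-8) = -16)
M = 135/89 (M = (-27 - 108)/(-73 - 16) = -135/(-89) = -135*(-1/89) = 135/89 ≈ 1.5169)
x(m, 77) - M = -182 - 1*135/89 = -182 - 135/89 = -16333/89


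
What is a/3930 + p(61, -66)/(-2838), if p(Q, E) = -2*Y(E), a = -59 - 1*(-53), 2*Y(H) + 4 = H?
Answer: -24344/929445 ≈ -0.026192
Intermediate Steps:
Y(H) = -2 + H/2
a = -6 (a = -59 + 53 = -6)
p(Q, E) = 4 - E (p(Q, E) = -2*(-2 + E/2) = 4 - E)
a/3930 + p(61, -66)/(-2838) = -6/3930 + (4 - 1*(-66))/(-2838) = -6*1/3930 + (4 + 66)*(-1/2838) = -1/655 + 70*(-1/2838) = -1/655 - 35/1419 = -24344/929445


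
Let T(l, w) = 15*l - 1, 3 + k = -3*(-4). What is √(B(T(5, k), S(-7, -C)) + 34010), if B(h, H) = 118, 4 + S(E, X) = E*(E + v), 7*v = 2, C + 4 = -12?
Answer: 12*√237 ≈ 184.74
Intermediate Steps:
C = -16 (C = -4 - 12 = -16)
k = 9 (k = -3 - 3*(-4) = -3 + 12 = 9)
v = 2/7 (v = (⅐)*2 = 2/7 ≈ 0.28571)
T(l, w) = -1 + 15*l
S(E, X) = -4 + E*(2/7 + E) (S(E, X) = -4 + E*(E + 2/7) = -4 + E*(2/7 + E))
√(B(T(5, k), S(-7, -C)) + 34010) = √(118 + 34010) = √34128 = 12*√237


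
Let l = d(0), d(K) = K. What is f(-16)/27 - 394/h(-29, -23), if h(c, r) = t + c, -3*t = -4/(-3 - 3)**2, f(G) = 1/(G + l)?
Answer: 2297417/168912 ≈ 13.601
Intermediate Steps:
l = 0
f(G) = 1/G (f(G) = 1/(G + 0) = 1/G)
t = 1/27 (t = -(-4)/(3*((-3 - 3)**2)) = -(-4)/(3*((-6)**2)) = -(-4)/(3*36) = -1/3*(-1/9) = 1/27 ≈ 0.037037)
h(c, r) = 1/27 + c
f(-16)/27 - 394/h(-29, -23) = 1/(-16*27) - 394/(1/27 - 29) = -1/16*1/27 - 394/(-782/27) = -1/432 - 394*(-27/782) = -1/432 + 5319/391 = 2297417/168912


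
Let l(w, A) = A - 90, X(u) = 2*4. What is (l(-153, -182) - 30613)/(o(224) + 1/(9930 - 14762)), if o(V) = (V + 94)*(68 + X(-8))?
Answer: -29847264/23355955 ≈ -1.2779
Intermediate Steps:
X(u) = 8
o(V) = 7144 + 76*V (o(V) = (V + 94)*(68 + 8) = (94 + V)*76 = 7144 + 76*V)
l(w, A) = -90 + A
(l(-153, -182) - 30613)/(o(224) + 1/(9930 - 14762)) = ((-90 - 182) - 30613)/((7144 + 76*224) + 1/(9930 - 14762)) = (-272 - 30613)/((7144 + 17024) + 1/(-4832)) = -30885/(24168 - 1/4832) = -30885/116779775/4832 = -30885*4832/116779775 = -29847264/23355955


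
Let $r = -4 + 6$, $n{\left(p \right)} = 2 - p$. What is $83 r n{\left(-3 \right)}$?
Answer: $830$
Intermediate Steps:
$r = 2$
$83 r n{\left(-3 \right)} = 83 \cdot 2 \left(2 - -3\right) = 83 \cdot 2 \left(2 + 3\right) = 83 \cdot 2 \cdot 5 = 83 \cdot 10 = 830$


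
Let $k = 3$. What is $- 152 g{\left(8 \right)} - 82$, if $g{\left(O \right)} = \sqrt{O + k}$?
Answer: $-82 - 152 \sqrt{11} \approx -586.13$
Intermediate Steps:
$g{\left(O \right)} = \sqrt{3 + O}$ ($g{\left(O \right)} = \sqrt{O + 3} = \sqrt{3 + O}$)
$- 152 g{\left(8 \right)} - 82 = - 152 \sqrt{3 + 8} - 82 = - 152 \sqrt{11} - 82 = -82 - 152 \sqrt{11}$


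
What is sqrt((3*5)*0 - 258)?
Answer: I*sqrt(258) ≈ 16.062*I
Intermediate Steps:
sqrt((3*5)*0 - 258) = sqrt(15*0 - 258) = sqrt(0 - 258) = sqrt(-258) = I*sqrt(258)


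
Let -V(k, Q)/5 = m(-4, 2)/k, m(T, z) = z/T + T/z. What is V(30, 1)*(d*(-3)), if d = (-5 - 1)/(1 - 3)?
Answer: -15/4 ≈ -3.7500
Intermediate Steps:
d = 3 (d = -6/(-2) = -6*(-1/2) = 3)
m(T, z) = T/z + z/T
V(k, Q) = 25/(2*k) (V(k, Q) = -5*(-4/2 + 2/(-4))/k = -5*(-4*1/2 + 2*(-1/4))/k = -5*(-2 - 1/2)/k = -(-25)/(2*k) = 25/(2*k))
V(30, 1)*(d*(-3)) = ((25/2)/30)*(3*(-3)) = ((25/2)*(1/30))*(-9) = (5/12)*(-9) = -15/4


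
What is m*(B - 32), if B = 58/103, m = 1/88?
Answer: -1619/4532 ≈ -0.35724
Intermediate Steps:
m = 1/88 (m = 1*(1/88) = 1/88 ≈ 0.011364)
B = 58/103 (B = 58*(1/103) = 58/103 ≈ 0.56311)
m*(B - 32) = (58/103 - 32)/88 = (1/88)*(-3238/103) = -1619/4532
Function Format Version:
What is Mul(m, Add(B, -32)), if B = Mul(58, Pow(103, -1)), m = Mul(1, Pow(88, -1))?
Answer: Rational(-1619, 4532) ≈ -0.35724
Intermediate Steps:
m = Rational(1, 88) (m = Mul(1, Rational(1, 88)) = Rational(1, 88) ≈ 0.011364)
B = Rational(58, 103) (B = Mul(58, Rational(1, 103)) = Rational(58, 103) ≈ 0.56311)
Mul(m, Add(B, -32)) = Mul(Rational(1, 88), Add(Rational(58, 103), -32)) = Mul(Rational(1, 88), Rational(-3238, 103)) = Rational(-1619, 4532)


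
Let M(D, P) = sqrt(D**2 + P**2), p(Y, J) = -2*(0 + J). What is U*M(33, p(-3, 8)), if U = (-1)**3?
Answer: -sqrt(1345) ≈ -36.674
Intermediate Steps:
p(Y, J) = -2*J
U = -1
U*M(33, p(-3, 8)) = -sqrt(33**2 + (-2*8)**2) = -sqrt(1089 + (-16)**2) = -sqrt(1089 + 256) = -sqrt(1345)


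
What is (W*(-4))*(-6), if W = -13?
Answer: -312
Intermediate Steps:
(W*(-4))*(-6) = -13*(-4)*(-6) = 52*(-6) = -312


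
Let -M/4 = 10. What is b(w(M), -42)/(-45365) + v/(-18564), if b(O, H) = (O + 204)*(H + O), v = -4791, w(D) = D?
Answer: 155664129/280718620 ≈ 0.55452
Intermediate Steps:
M = -40 (M = -4*10 = -40)
b(O, H) = (204 + O)*(H + O)
b(w(M), -42)/(-45365) + v/(-18564) = ((-40)**2 + 204*(-42) + 204*(-40) - 42*(-40))/(-45365) - 4791/(-18564) = (1600 - 8568 - 8160 + 1680)*(-1/45365) - 4791*(-1/18564) = -13448*(-1/45365) + 1597/6188 = 13448/45365 + 1597/6188 = 155664129/280718620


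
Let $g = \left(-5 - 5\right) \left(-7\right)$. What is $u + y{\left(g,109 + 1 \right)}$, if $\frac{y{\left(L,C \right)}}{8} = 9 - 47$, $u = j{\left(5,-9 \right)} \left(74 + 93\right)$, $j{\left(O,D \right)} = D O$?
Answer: $-7819$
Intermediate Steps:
$g = 70$ ($g = \left(-10\right) \left(-7\right) = 70$)
$u = -7515$ ($u = \left(-9\right) 5 \left(74 + 93\right) = \left(-45\right) 167 = -7515$)
$y{\left(L,C \right)} = -304$ ($y{\left(L,C \right)} = 8 \left(9 - 47\right) = 8 \left(-38\right) = -304$)
$u + y{\left(g,109 + 1 \right)} = -7515 - 304 = -7819$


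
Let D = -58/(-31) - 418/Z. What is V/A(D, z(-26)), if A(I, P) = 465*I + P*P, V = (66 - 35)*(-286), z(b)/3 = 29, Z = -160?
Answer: -141856/154461 ≈ -0.91839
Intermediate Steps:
z(b) = 87 (z(b) = 3*29 = 87)
D = 11119/2480 (D = -58/(-31) - 418/(-160) = -58*(-1/31) - 418*(-1/160) = 58/31 + 209/80 = 11119/2480 ≈ 4.4835)
V = -8866 (V = 31*(-286) = -8866)
A(I, P) = P**2 + 465*I (A(I, P) = 465*I + P**2 = P**2 + 465*I)
V/A(D, z(-26)) = -8866/(87**2 + 465*(11119/2480)) = -8866/(7569 + 33357/16) = -8866/154461/16 = -8866*16/154461 = -141856/154461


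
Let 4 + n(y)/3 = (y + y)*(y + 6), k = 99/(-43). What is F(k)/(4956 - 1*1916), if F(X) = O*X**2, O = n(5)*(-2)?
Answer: -1558359/1405240 ≈ -1.1090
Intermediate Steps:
k = -99/43 (k = 99*(-1/43) = -99/43 ≈ -2.3023)
n(y) = -12 + 6*y*(6 + y) (n(y) = -12 + 3*((y + y)*(y + 6)) = -12 + 3*((2*y)*(6 + y)) = -12 + 3*(2*y*(6 + y)) = -12 + 6*y*(6 + y))
O = -636 (O = (-12 + 6*5**2 + 36*5)*(-2) = (-12 + 6*25 + 180)*(-2) = (-12 + 150 + 180)*(-2) = 318*(-2) = -636)
F(X) = -636*X**2
F(k)/(4956 - 1*1916) = (-636*(-99/43)**2)/(4956 - 1*1916) = (-636*9801/1849)/(4956 - 1916) = -6233436/1849/3040 = -6233436/1849*1/3040 = -1558359/1405240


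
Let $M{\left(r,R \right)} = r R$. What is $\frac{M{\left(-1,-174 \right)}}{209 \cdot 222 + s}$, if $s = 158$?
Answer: $\frac{87}{23278} \approx 0.0037374$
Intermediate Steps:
$M{\left(r,R \right)} = R r$
$\frac{M{\left(-1,-174 \right)}}{209 \cdot 222 + s} = \frac{\left(-174\right) \left(-1\right)}{209 \cdot 222 + 158} = \frac{174}{46398 + 158} = \frac{174}{46556} = 174 \cdot \frac{1}{46556} = \frac{87}{23278}$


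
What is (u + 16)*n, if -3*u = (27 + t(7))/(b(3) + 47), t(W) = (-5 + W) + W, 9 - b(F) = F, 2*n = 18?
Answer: 7524/53 ≈ 141.96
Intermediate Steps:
n = 9 (n = (½)*18 = 9)
b(F) = 9 - F
t(W) = -5 + 2*W
u = -12/53 (u = -(27 + (-5 + 2*7))/(3*((9 - 1*3) + 47)) = -(27 + (-5 + 14))/(3*((9 - 3) + 47)) = -(27 + 9)/(3*(6 + 47)) = -12/53 ≈ -0.22642)
(u + 16)*n = (-12/53 + 16)*9 = (836/53)*9 = 7524/53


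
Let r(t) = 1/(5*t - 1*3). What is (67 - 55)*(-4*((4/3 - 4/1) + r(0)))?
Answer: 144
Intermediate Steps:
r(t) = 1/(-3 + 5*t) (r(t) = 1/(5*t - 3) = 1/(-3 + 5*t))
(67 - 55)*(-4*((4/3 - 4/1) + r(0))) = (67 - 55)*(-4*((4/3 - 4/1) + 1/(-3 + 5*0))) = 12*(-4*((4*(⅓) - 4*1) + 1/(-3 + 0))) = 12*(-4*((4/3 - 4) + 1/(-3))) = 12*(-4*(-8/3 - ⅓)) = 12*(-4*(-3)) = 12*12 = 144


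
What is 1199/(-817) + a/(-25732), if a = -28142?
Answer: -3930327/10511522 ≈ -0.37391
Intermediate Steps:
1199/(-817) + a/(-25732) = 1199/(-817) - 28142/(-25732) = 1199*(-1/817) - 28142*(-1/25732) = -1199/817 + 14071/12866 = -3930327/10511522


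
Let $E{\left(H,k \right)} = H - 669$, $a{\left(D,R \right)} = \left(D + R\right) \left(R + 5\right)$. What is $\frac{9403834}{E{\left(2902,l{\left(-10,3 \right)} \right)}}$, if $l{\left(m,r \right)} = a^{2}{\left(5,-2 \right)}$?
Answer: $\frac{854894}{203} \approx 4211.3$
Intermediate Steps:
$a{\left(D,R \right)} = \left(5 + R\right) \left(D + R\right)$ ($a{\left(D,R \right)} = \left(D + R\right) \left(5 + R\right) = \left(5 + R\right) \left(D + R\right)$)
$l{\left(m,r \right)} = 81$ ($l{\left(m,r \right)} = \left(\left(-2\right)^{2} + 5 \cdot 5 + 5 \left(-2\right) + 5 \left(-2\right)\right)^{2} = \left(4 + 25 - 10 - 10\right)^{2} = 9^{2} = 81$)
$E{\left(H,k \right)} = -669 + H$ ($E{\left(H,k \right)} = H - 669 = -669 + H$)
$\frac{9403834}{E{\left(2902,l{\left(-10,3 \right)} \right)}} = \frac{9403834}{-669 + 2902} = \frac{9403834}{2233} = 9403834 \cdot \frac{1}{2233} = \frac{854894}{203}$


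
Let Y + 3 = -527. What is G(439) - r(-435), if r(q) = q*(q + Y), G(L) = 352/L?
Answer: -184280873/439 ≈ -4.1977e+5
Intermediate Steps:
Y = -530 (Y = -3 - 527 = -530)
r(q) = q*(-530 + q) (r(q) = q*(q - 530) = q*(-530 + q))
G(439) - r(-435) = 352/439 - (-435)*(-530 - 435) = 352*(1/439) - (-435)*(-965) = 352/439 - 1*419775 = 352/439 - 419775 = -184280873/439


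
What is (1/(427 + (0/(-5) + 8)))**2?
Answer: 1/189225 ≈ 5.2847e-6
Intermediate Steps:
(1/(427 + (0/(-5) + 8)))**2 = (1/(427 + (-1/5*0 + 8)))**2 = (1/(427 + (0 + 8)))**2 = (1/(427 + 8))**2 = (1/435)**2 = 1/189225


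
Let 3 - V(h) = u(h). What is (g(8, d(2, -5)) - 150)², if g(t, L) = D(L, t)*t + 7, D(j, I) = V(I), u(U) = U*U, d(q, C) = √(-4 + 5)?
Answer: 398161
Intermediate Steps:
d(q, C) = 1 (d(q, C) = √1 = 1)
u(U) = U²
V(h) = 3 - h²
D(j, I) = 3 - I²
g(t, L) = 7 + t*(3 - t²) (g(t, L) = (3 - t²)*t + 7 = t*(3 - t²) + 7 = 7 + t*(3 - t²))
(g(8, d(2, -5)) - 150)² = ((7 - 1*8*(-3 + 8²)) - 150)² = ((7 - 1*8*(-3 + 64)) - 150)² = ((7 - 1*8*61) - 150)² = ((7 - 488) - 150)² = (-481 - 150)² = (-631)² = 398161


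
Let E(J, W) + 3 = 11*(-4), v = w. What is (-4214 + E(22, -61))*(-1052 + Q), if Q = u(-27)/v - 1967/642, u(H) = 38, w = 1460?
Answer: 526717157588/117165 ≈ 4.4955e+6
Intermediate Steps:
v = 1460
E(J, W) = -47 (E(J, W) = -3 + 11*(-4) = -3 - 44 = -47)
Q = -355928/117165 (Q = 38/1460 - 1967/642 = 38*(1/1460) - 1967*1/642 = 19/730 - 1967/642 = -355928/117165 ≈ -3.0378)
(-4214 + E(22, -61))*(-1052 + Q) = (-4214 - 47)*(-1052 - 355928/117165) = -4261*(-123613508/117165) = 526717157588/117165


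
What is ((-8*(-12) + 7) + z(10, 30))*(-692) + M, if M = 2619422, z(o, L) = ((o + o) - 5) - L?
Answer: 2558526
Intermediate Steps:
z(o, L) = -5 - L + 2*o (z(o, L) = (2*o - 5) - L = (-5 + 2*o) - L = -5 - L + 2*o)
((-8*(-12) + 7) + z(10, 30))*(-692) + M = ((-8*(-12) + 7) + (-5 - 1*30 + 2*10))*(-692) + 2619422 = ((96 + 7) + (-5 - 30 + 20))*(-692) + 2619422 = (103 - 15)*(-692) + 2619422 = 88*(-692) + 2619422 = -60896 + 2619422 = 2558526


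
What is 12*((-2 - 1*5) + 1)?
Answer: -72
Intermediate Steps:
12*((-2 - 1*5) + 1) = 12*((-2 - 5) + 1) = 12*(-7 + 1) = 12*(-6) = -72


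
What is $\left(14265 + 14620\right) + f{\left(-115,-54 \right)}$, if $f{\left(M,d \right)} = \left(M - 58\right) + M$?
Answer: $28597$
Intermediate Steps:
$f{\left(M,d \right)} = -58 + 2 M$ ($f{\left(M,d \right)} = \left(-58 + M\right) + M = -58 + 2 M$)
$\left(14265 + 14620\right) + f{\left(-115,-54 \right)} = \left(14265 + 14620\right) + \left(-58 + 2 \left(-115\right)\right) = 28885 - 288 = 28597$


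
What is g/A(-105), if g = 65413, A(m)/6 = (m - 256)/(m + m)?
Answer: 2289455/361 ≈ 6342.0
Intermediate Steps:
A(m) = 3*(-256 + m)/m (A(m) = 6*((m - 256)/(m + m)) = 6*((-256 + m)/((2*m))) = 6*((-256 + m)*(1/(2*m))) = 6*((-256 + m)/(2*m)) = 3*(-256 + m)/m)
g/A(-105) = 65413/(3 - 768/(-105)) = 65413/(3 - 768*(-1/105)) = 65413/(3 + 256/35) = 65413/(361/35) = 65413*(35/361) = 2289455/361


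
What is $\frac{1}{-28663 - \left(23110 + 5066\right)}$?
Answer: $- \frac{1}{56839} \approx -1.7594 \cdot 10^{-5}$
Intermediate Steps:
$\frac{1}{-28663 - \left(23110 + 5066\right)} = \frac{1}{-28663 - 28176} = \frac{1}{-56839} = - \frac{1}{56839}$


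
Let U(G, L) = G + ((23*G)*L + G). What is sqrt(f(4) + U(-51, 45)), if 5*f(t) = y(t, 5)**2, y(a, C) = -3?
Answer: I*sqrt(1322130)/5 ≈ 229.97*I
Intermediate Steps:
U(G, L) = 2*G + 23*G*L (U(G, L) = G + (23*G*L + G) = G + (G + 23*G*L) = 2*G + 23*G*L)
f(t) = 9/5 (f(t) = (1/5)*(-3)**2 = (1/5)*9 = 9/5)
sqrt(f(4) + U(-51, 45)) = sqrt(9/5 - 51*(2 + 23*45)) = sqrt(9/5 - 51*(2 + 1035)) = sqrt(9/5 - 51*1037) = sqrt(9/5 - 52887) = sqrt(-264426/5) = I*sqrt(1322130)/5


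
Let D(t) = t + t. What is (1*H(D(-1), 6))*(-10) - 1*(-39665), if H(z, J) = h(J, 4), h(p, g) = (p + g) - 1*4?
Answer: 39605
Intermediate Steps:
h(p, g) = -4 + g + p (h(p, g) = (g + p) - 4 = -4 + g + p)
D(t) = 2*t
H(z, J) = J (H(z, J) = -4 + 4 + J = J)
(1*H(D(-1), 6))*(-10) - 1*(-39665) = (1*6)*(-10) - 1*(-39665) = 6*(-10) + 39665 = -60 + 39665 = 39605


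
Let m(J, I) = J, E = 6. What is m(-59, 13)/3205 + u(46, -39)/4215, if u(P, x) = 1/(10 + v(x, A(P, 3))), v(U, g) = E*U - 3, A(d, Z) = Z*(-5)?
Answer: -2258188/122662401 ≈ -0.018410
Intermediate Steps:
A(d, Z) = -5*Z
v(U, g) = -3 + 6*U (v(U, g) = 6*U - 3 = -3 + 6*U)
u(P, x) = 1/(7 + 6*x) (u(P, x) = 1/(10 + (-3 + 6*x)) = 1/(7 + 6*x))
m(-59, 13)/3205 + u(46, -39)/4215 = -59/3205 + 1/((7 + 6*(-39))*4215) = -59*1/3205 + (1/4215)/(7 - 234) = -59/3205 + (1/4215)/(-227) = -59/3205 - 1/227*1/4215 = -59/3205 - 1/956805 = -2258188/122662401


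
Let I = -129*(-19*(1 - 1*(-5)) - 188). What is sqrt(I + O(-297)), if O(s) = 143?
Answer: sqrt(39101) ≈ 197.74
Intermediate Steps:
I = 38958 (I = -129*(-19*(1 + 5) - 188) = -129*(-19*6 - 188) = -129*(-114 - 188) = -129*(-302) = 38958)
sqrt(I + O(-297)) = sqrt(38958 + 143) = sqrt(39101)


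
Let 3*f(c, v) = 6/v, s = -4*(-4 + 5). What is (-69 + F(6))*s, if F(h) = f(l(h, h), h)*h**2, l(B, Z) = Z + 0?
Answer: 228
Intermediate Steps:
l(B, Z) = Z
s = -4 (s = -4*1 = -4)
f(c, v) = 2/v (f(c, v) = (6/v)/3 = 2/v)
F(h) = 2*h (F(h) = (2/h)*h**2 = 2*h)
(-69 + F(6))*s = (-69 + 2*6)*(-4) = (-69 + 12)*(-4) = -57*(-4) = 228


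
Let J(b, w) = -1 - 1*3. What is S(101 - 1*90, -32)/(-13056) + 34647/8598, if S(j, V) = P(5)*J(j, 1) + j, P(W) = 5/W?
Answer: 75381841/18709248 ≈ 4.0291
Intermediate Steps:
J(b, w) = -4 (J(b, w) = -1 - 3 = -4)
S(j, V) = -4 + j (S(j, V) = (5/5)*(-4) + j = (5*(⅕))*(-4) + j = 1*(-4) + j = -4 + j)
S(101 - 1*90, -32)/(-13056) + 34647/8598 = (-4 + (101 - 1*90))/(-13056) + 34647/8598 = (-4 + (101 - 90))*(-1/13056) + 34647*(1/8598) = (-4 + 11)*(-1/13056) + 11549/2866 = 7*(-1/13056) + 11549/2866 = -7/13056 + 11549/2866 = 75381841/18709248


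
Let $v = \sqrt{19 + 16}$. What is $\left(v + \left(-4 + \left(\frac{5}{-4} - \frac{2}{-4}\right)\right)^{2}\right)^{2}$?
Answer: $\frac{139281}{256} + \frac{361 \sqrt{35}}{8} \approx 811.03$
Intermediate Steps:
$v = \sqrt{35} \approx 5.9161$
$\left(v + \left(-4 + \left(\frac{5}{-4} - \frac{2}{-4}\right)\right)^{2}\right)^{2} = \left(\sqrt{35} + \left(-4 + \left(\frac{5}{-4} - \frac{2}{-4}\right)\right)^{2}\right)^{2} = \left(\sqrt{35} + \left(-4 + \left(5 \left(- \frac{1}{4}\right) - - \frac{1}{2}\right)\right)^{2}\right)^{2} = \left(\sqrt{35} + \left(-4 + \left(- \frac{5}{4} + \frac{1}{2}\right)\right)^{2}\right)^{2} = \left(\sqrt{35} + \left(-4 - \frac{3}{4}\right)^{2}\right)^{2} = \left(\sqrt{35} + \left(- \frac{19}{4}\right)^{2}\right)^{2} = \left(\sqrt{35} + \frac{361}{16}\right)^{2} = \left(\frac{361}{16} + \sqrt{35}\right)^{2}$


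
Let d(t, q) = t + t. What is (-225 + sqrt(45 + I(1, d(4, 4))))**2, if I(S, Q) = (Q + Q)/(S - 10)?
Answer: (675 - sqrt(389))**2/9 ≈ 47710.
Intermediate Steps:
d(t, q) = 2*t
I(S, Q) = 2*Q/(-10 + S) (I(S, Q) = (2*Q)/(-10 + S) = 2*Q/(-10 + S))
(-225 + sqrt(45 + I(1, d(4, 4))))**2 = (-225 + sqrt(45 + 2*(2*4)/(-10 + 1)))**2 = (-225 + sqrt(45 + 2*8/(-9)))**2 = (-225 + sqrt(45 + 2*8*(-1/9)))**2 = (-225 + sqrt(45 - 16/9))**2 = (-225 + sqrt(389/9))**2 = (-225 + sqrt(389)/3)**2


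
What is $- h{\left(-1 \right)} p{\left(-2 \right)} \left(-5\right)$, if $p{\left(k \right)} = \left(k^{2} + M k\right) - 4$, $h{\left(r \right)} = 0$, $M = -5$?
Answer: $0$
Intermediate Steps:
$p{\left(k \right)} = -4 + k^{2} - 5 k$ ($p{\left(k \right)} = \left(k^{2} - 5 k\right) - 4 = -4 + k^{2} - 5 k$)
$- h{\left(-1 \right)} p{\left(-2 \right)} \left(-5\right) = \left(-1\right) 0 \left(-4 + \left(-2\right)^{2} - -10\right) \left(-5\right) = 0 \left(-4 + 4 + 10\right) \left(-5\right) = 0 \cdot 10 \left(-5\right) = 0 \left(-5\right) = 0$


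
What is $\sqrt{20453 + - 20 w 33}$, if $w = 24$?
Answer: $\sqrt{4613} \approx 67.919$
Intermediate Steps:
$\sqrt{20453 + - 20 w 33} = \sqrt{20453 + \left(-20\right) 24 \cdot 33} = \sqrt{20453 - 15840} = \sqrt{4613}$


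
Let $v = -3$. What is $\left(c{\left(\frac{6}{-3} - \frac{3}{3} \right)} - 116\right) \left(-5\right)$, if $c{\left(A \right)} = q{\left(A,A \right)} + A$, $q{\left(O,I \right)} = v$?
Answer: $610$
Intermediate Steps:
$q{\left(O,I \right)} = -3$
$c{\left(A \right)} = -3 + A$
$\left(c{\left(\frac{6}{-3} - \frac{3}{3} \right)} - 116\right) \left(-5\right) = \left(\left(-3 + \left(\frac{6}{-3} - \frac{3}{3}\right)\right) - 116\right) \left(-5\right) = \left(\left(-3 + \left(6 \left(- \frac{1}{3}\right) - 1\right)\right) - 116\right) \left(-5\right) = \left(\left(-3 - 3\right) - 116\right) \left(-5\right) = \left(-6 - 116\right) \left(-5\right) = \left(-122\right) \left(-5\right) = 610$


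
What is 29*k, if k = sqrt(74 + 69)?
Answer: 29*sqrt(143) ≈ 346.79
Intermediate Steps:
k = sqrt(143) ≈ 11.958
29*k = 29*sqrt(143)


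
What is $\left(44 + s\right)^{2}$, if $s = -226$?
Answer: $33124$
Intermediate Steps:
$\left(44 + s\right)^{2} = \left(44 - 226\right)^{2} = \left(-182\right)^{2} = 33124$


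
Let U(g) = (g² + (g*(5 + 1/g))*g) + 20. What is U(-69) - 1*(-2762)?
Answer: 31279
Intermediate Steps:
U(g) = 20 + g² + g²*(5 + 1/g) (U(g) = (g² + g²*(5 + 1/g)) + 20 = 20 + g² + g²*(5 + 1/g))
U(-69) - 1*(-2762) = (20 - 69 + 6*(-69)²) - 1*(-2762) = (20 - 69 + 6*4761) + 2762 = (20 - 69 + 28566) + 2762 = 28517 + 2762 = 31279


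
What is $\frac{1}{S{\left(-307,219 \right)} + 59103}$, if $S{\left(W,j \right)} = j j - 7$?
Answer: $\frac{1}{107057} \approx 9.3408 \cdot 10^{-6}$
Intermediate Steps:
$S{\left(W,j \right)} = -7 + j^{2}$ ($S{\left(W,j \right)} = j^{2} - 7 = -7 + j^{2}$)
$\frac{1}{S{\left(-307,219 \right)} + 59103} = \frac{1}{\left(-7 + 219^{2}\right) + 59103} = \frac{1}{\left(-7 + 47961\right) + 59103} = \frac{1}{47954 + 59103} = \frac{1}{107057}$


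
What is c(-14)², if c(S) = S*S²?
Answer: 7529536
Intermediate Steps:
c(S) = S³
c(-14)² = ((-14)³)² = (-2744)² = 7529536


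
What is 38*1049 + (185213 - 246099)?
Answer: -21024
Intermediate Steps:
38*1049 + (185213 - 246099) = 39862 - 60886 = -21024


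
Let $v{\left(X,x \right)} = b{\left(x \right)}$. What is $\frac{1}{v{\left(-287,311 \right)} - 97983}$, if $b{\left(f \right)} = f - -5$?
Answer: $- \frac{1}{97667} \approx -1.0239 \cdot 10^{-5}$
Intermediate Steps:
$b{\left(f \right)} = 5 + f$ ($b{\left(f \right)} = f + 5 = 5 + f$)
$v{\left(X,x \right)} = 5 + x$
$\frac{1}{v{\left(-287,311 \right)} - 97983} = \frac{1}{\left(5 + 311\right) - 97983} = \frac{1}{316 - 97983} = \frac{1}{-97667} = - \frac{1}{97667}$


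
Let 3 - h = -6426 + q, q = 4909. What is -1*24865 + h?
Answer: -23345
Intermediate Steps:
h = 1520 (h = 3 - (-6426 + 4909) = 3 - 1*(-1517) = 3 + 1517 = 1520)
-1*24865 + h = -1*24865 + 1520 = -24865 + 1520 = -23345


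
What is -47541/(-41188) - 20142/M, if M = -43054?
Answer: 1438219455/886654076 ≈ 1.6221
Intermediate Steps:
-47541/(-41188) - 20142/M = -47541/(-41188) - 20142/(-43054) = -47541*(-1/41188) - 20142*(-1/43054) = 47541/41188 + 10071/21527 = 1438219455/886654076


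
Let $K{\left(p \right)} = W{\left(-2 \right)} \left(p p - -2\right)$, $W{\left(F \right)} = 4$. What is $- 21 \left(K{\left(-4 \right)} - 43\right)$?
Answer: $-609$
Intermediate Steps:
$K{\left(p \right)} = 8 + 4 p^{2}$ ($K{\left(p \right)} = 4 \left(p p - -2\right) = 4 \left(p^{2} + 2\right) = 4 \left(2 + p^{2}\right) = 8 + 4 p^{2}$)
$- 21 \left(K{\left(-4 \right)} - 43\right) = - 21 \left(\left(8 + 4 \left(-4\right)^{2}\right) - 43\right) = - 21 \left(\left(8 + 4 \cdot 16\right) - 43\right) = - 21 \left(\left(8 + 64\right) - 43\right) = - 21 \left(72 - 43\right) = \left(-21\right) 29 = -609$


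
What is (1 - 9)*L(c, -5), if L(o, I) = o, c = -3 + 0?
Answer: 24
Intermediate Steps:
c = -3
(1 - 9)*L(c, -5) = (1 - 9)*(-3) = -8*(-3) = 24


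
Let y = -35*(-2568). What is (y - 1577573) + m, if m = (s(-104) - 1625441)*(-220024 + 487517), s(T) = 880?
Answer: -434560183266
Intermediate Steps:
y = 89880
m = -434558695573 (m = (880 - 1625441)*(-220024 + 487517) = -1624561*267493 = -434558695573)
(y - 1577573) + m = (89880 - 1577573) - 434558695573 = -1487693 - 434558695573 = -434560183266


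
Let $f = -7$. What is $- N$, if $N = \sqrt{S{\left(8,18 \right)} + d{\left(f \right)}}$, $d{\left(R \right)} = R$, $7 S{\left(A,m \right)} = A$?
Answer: $- \frac{i \sqrt{287}}{7} \approx - 2.4202 i$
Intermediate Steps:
$S{\left(A,m \right)} = \frac{A}{7}$
$N = \frac{i \sqrt{287}}{7}$ ($N = \sqrt{\frac{1}{7} \cdot 8 - 7} = \sqrt{\frac{8}{7} - 7} = \sqrt{- \frac{41}{7}} = \frac{i \sqrt{287}}{7} \approx 2.4202 i$)
$- N = - \frac{i \sqrt{287}}{7}$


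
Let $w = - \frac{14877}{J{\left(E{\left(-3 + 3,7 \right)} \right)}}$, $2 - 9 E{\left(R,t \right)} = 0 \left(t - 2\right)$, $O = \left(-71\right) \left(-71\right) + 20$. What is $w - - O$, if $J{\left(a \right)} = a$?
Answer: $- \frac{123771}{2} \approx -61886.0$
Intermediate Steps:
$O = 5061$ ($O = 5041 + 20 = 5061$)
$E{\left(R,t \right)} = \frac{2}{9}$ ($E{\left(R,t \right)} = \frac{2}{9} - \frac{0 \left(t - 2\right)}{9} = \frac{2}{9} - \frac{0 \left(-2 + t\right)}{9} = \frac{2}{9} - 0 = \frac{2}{9} + 0 = \frac{2}{9}$)
$w = - \frac{133893}{2}$ ($w = - \frac{14877}{\frac{2}{9}} = \left(-14877\right) \frac{9}{2} = - \frac{133893}{2} \approx -66947.0$)
$w - - O = - \frac{133893}{2} - \left(-1\right) 5061 = - \frac{133893}{2} - -5061 = - \frac{133893}{2} + 5061 = - \frac{123771}{2}$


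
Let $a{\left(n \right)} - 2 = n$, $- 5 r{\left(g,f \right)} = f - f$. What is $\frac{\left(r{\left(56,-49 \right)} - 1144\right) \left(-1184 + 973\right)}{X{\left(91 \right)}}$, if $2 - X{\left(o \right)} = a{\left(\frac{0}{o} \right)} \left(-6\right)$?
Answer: $\frac{120692}{7} \approx 17242.0$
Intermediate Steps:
$r{\left(g,f \right)} = 0$ ($r{\left(g,f \right)} = - \frac{f - f}{5} = \left(- \frac{1}{5}\right) 0 = 0$)
$a{\left(n \right)} = 2 + n$
$X{\left(o \right)} = 14$ ($X{\left(o \right)} = 2 - \left(2 + \frac{0}{o}\right) \left(-6\right) = 2 - \left(2 + 0\right) \left(-6\right) = 2 - 2 \left(-6\right) = 2 - -12 = 2 + 12 = 14$)
$\frac{\left(r{\left(56,-49 \right)} - 1144\right) \left(-1184 + 973\right)}{X{\left(91 \right)}} = \frac{\left(0 - 1144\right) \left(-1184 + 973\right)}{14} = \left(-1144\right) \left(-211\right) \frac{1}{14} = 241384 \cdot \frac{1}{14} = \frac{120692}{7}$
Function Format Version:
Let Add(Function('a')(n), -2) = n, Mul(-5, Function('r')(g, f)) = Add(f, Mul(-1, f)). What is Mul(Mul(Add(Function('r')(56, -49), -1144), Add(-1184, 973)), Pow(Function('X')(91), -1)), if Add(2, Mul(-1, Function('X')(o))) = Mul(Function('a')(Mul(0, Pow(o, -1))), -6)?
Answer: Rational(120692, 7) ≈ 17242.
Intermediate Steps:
Function('r')(g, f) = 0 (Function('r')(g, f) = Mul(Rational(-1, 5), Add(f, Mul(-1, f))) = Mul(Rational(-1, 5), 0) = 0)
Function('a')(n) = Add(2, n)
Function('X')(o) = 14 (Function('X')(o) = Add(2, Mul(-1, Mul(Add(2, Mul(0, Pow(o, -1))), -6))) = Add(2, Mul(-1, Mul(Add(2, 0), -6))) = Add(2, Mul(-1, Mul(2, -6))) = Add(2, Mul(-1, -12)) = Add(2, 12) = 14)
Mul(Mul(Add(Function('r')(56, -49), -1144), Add(-1184, 973)), Pow(Function('X')(91), -1)) = Mul(Mul(Add(0, -1144), Add(-1184, 973)), Pow(14, -1)) = Mul(Mul(-1144, -211), Rational(1, 14)) = Mul(241384, Rational(1, 14)) = Rational(120692, 7)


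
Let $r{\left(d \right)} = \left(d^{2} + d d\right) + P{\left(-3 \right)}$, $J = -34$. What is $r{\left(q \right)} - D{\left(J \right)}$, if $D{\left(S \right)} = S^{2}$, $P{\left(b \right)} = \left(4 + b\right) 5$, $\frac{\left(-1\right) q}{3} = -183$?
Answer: $601651$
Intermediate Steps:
$q = 549$ ($q = \left(-3\right) \left(-183\right) = 549$)
$P{\left(b \right)} = 20 + 5 b$
$r{\left(d \right)} = 5 + 2 d^{2}$ ($r{\left(d \right)} = \left(d^{2} + d d\right) + \left(20 + 5 \left(-3\right)\right) = \left(d^{2} + d^{2}\right) + \left(20 - 15\right) = 2 d^{2} + 5 = 5 + 2 d^{2}$)
$r{\left(q \right)} - D{\left(J \right)} = \left(5 + 2 \cdot 549^{2}\right) - \left(-34\right)^{2} = \left(5 + 2 \cdot 301401\right) - 1156 = \left(5 + 602802\right) - 1156 = 602807 - 1156 = 601651$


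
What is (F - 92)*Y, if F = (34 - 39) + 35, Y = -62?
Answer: 3844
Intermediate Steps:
F = 30 (F = -5 + 35 = 30)
(F - 92)*Y = (30 - 92)*(-62) = -62*(-62) = 3844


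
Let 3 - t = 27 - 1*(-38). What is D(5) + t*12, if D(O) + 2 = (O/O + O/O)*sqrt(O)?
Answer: -746 + 2*sqrt(5) ≈ -741.53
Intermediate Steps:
D(O) = -2 + 2*sqrt(O) (D(O) = -2 + (O/O + O/O)*sqrt(O) = -2 + (1 + 1)*sqrt(O) = -2 + 2*sqrt(O))
t = -62 (t = 3 - (27 - 1*(-38)) = 3 - (27 + 38) = 3 - 1*65 = 3 - 65 = -62)
D(5) + t*12 = (-2 + 2*sqrt(5)) - 62*12 = (-2 + 2*sqrt(5)) - 744 = -746 + 2*sqrt(5)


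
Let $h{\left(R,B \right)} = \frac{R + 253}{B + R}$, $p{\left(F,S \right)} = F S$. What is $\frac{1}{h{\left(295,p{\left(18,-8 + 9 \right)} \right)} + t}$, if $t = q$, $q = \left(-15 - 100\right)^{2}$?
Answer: $\frac{313}{4139973} \approx 7.5604 \cdot 10^{-5}$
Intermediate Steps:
$q = 13225$ ($q = \left(-115\right)^{2} = 13225$)
$h{\left(R,B \right)} = \frac{253 + R}{B + R}$
$t = 13225$
$\frac{1}{h{\left(295,p{\left(18,-8 + 9 \right)} \right)} + t} = \frac{1}{\frac{253 + 295}{18 \left(-8 + 9\right) + 295} + 13225} = \frac{1}{\frac{1}{18 \cdot 1 + 295} \cdot 548 + 13225} = \frac{1}{\frac{1}{18 + 295} \cdot 548 + 13225} = \frac{1}{\frac{1}{313} \cdot 548 + 13225} = \frac{1}{\frac{548}{313} + 13225} = \frac{1}{\frac{4139973}{313}} = \frac{313}{4139973}$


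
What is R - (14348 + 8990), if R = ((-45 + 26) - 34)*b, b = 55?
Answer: -26253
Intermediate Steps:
R = -2915 (R = ((-45 + 26) - 34)*55 = (-19 - 34)*55 = -53*55 = -2915)
R - (14348 + 8990) = -2915 - (14348 + 8990) = -2915 - 1*23338 = -2915 - 23338 = -26253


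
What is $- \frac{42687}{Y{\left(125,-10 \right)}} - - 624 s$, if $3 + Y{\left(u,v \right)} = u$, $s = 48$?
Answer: $\frac{3611457}{122} \approx 29602.0$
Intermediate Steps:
$Y{\left(u,v \right)} = -3 + u$
$- \frac{42687}{Y{\left(125,-10 \right)}} - - 624 s = - \frac{42687}{-3 + 125} - \left(-624\right) 48 = - \frac{42687}{122} - -29952 = \left(-42687\right) \frac{1}{122} + 29952 = - \frac{42687}{122} + 29952 = \frac{3611457}{122}$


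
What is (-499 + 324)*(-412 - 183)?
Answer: 104125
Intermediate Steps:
(-499 + 324)*(-412 - 183) = -175*(-595) = 104125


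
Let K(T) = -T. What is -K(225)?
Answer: 225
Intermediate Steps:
-K(225) = -(-1)*225 = -1*(-225) = 225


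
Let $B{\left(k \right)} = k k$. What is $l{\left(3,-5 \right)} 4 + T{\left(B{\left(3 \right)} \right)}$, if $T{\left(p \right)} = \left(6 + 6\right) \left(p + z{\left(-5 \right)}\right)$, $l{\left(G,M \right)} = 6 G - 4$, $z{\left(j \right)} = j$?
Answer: $104$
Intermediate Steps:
$l{\left(G,M \right)} = -4 + 6 G$
$B{\left(k \right)} = k^{2}$
$T{\left(p \right)} = -60 + 12 p$ ($T{\left(p \right)} = \left(6 + 6\right) \left(p - 5\right) = 12 \left(-5 + p\right) = -60 + 12 p$)
$l{\left(3,-5 \right)} 4 + T{\left(B{\left(3 \right)} \right)} = \left(-4 + 6 \cdot 3\right) 4 - \left(60 - 12 \cdot 3^{2}\right) = \left(-4 + 18\right) 4 + \left(-60 + 12 \cdot 9\right) = 14 \cdot 4 + \left(-60 + 108\right) = 56 + 48 = 104$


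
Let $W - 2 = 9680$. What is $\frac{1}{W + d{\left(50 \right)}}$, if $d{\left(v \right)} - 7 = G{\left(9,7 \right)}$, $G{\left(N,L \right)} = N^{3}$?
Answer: $\frac{1}{10418} \approx 9.5988 \cdot 10^{-5}$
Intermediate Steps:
$W = 9682$ ($W = 2 + 9680 = 9682$)
$d{\left(v \right)} = 736$ ($d{\left(v \right)} = 7 + 9^{3} = 7 + 729 = 736$)
$\frac{1}{W + d{\left(50 \right)}} = \frac{1}{9682 + 736} = \frac{1}{10418}$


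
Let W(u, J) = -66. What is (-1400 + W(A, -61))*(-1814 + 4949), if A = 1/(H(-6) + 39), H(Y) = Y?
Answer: -4595910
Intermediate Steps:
A = 1/33 (A = 1/(-6 + 39) = 1/33 ≈ 0.030303)
(-1400 + W(A, -61))*(-1814 + 4949) = (-1400 - 66)*(-1814 + 4949) = -1466*3135 = -4595910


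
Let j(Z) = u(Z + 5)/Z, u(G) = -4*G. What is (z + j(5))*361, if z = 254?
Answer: 88806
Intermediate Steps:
j(Z) = (-20 - 4*Z)/Z (j(Z) = (-4*(Z + 5))/Z = (-4*(5 + Z))/Z = (-20 - 4*Z)/Z)
(z + j(5))*361 = (254 + (-4 - 20/5))*361 = (254 + (-4 - 20*⅕))*361 = (254 + (-4 - 4))*361 = (254 - 8)*361 = 246*361 = 88806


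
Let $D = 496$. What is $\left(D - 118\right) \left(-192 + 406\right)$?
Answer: $80892$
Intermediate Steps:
$\left(D - 118\right) \left(-192 + 406\right) = \left(496 - 118\right) \left(-192 + 406\right) = 378 \cdot 214 = 80892$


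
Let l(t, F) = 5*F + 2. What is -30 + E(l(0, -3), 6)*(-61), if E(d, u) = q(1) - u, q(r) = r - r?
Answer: 336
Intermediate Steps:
q(r) = 0
l(t, F) = 2 + 5*F
E(d, u) = -u (E(d, u) = 0 - u = -u)
-30 + E(l(0, -3), 6)*(-61) = -30 - 1*6*(-61) = -30 - 6*(-61) = -30 + 366 = 336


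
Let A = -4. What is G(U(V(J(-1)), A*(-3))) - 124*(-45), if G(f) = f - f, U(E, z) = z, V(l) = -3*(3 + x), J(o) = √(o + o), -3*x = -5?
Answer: 5580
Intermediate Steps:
x = 5/3 (x = -⅓*(-5) = 5/3 ≈ 1.6667)
J(o) = √2*√o (J(o) = √(2*o) = √2*√o)
V(l) = -14 (V(l) = -3*(3 + 5/3) = -3*14/3 = -14)
G(f) = 0
G(U(V(J(-1)), A*(-3))) - 124*(-45) = 0 - 124*(-45) = 0 + 5580 = 5580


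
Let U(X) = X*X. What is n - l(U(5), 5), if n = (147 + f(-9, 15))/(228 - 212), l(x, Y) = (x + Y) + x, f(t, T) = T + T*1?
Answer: -703/16 ≈ -43.938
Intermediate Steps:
f(t, T) = 2*T (f(t, T) = T + T = 2*T)
U(X) = X²
l(x, Y) = Y + 2*x (l(x, Y) = (Y + x) + x = Y + 2*x)
n = 177/16 (n = (147 + 2*15)/(228 - 212) = (147 + 30)/16 = 177*(1/16) = 177/16 ≈ 11.063)
n - l(U(5), 5) = 177/16 - (5 + 2*5²) = 177/16 - (5 + 2*25) = 177/16 - (5 + 50) = 177/16 - 1*55 = 177/16 - 55 = -703/16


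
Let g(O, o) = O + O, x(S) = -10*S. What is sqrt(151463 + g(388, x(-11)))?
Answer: sqrt(152239) ≈ 390.18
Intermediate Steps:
g(O, o) = 2*O
sqrt(151463 + g(388, x(-11))) = sqrt(151463 + 2*388) = sqrt(151463 + 776) = sqrt(152239)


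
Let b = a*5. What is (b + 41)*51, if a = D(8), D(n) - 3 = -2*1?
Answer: 2346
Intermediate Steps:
D(n) = 1 (D(n) = 3 - 2*1 = 3 - 2 = 1)
a = 1
b = 5 (b = 1*5 = 5)
(b + 41)*51 = (5 + 41)*51 = 46*51 = 2346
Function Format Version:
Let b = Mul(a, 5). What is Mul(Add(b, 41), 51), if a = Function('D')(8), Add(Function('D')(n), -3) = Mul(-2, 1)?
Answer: 2346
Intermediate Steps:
Function('D')(n) = 1 (Function('D')(n) = Add(3, Mul(-2, 1)) = Add(3, -2) = 1)
a = 1
b = 5 (b = Mul(1, 5) = 5)
Mul(Add(b, 41), 51) = Mul(Add(5, 41), 51) = Mul(46, 51) = 2346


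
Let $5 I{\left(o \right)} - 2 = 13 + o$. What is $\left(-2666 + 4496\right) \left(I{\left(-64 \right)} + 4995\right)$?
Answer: $9122916$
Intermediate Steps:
$I{\left(o \right)} = 3 + \frac{o}{5}$ ($I{\left(o \right)} = \frac{2}{5} + \frac{13 + o}{5} = \frac{2}{5} + \left(\frac{13}{5} + \frac{o}{5}\right) = 3 + \frac{o}{5}$)
$\left(-2666 + 4496\right) \left(I{\left(-64 \right)} + 4995\right) = \left(-2666 + 4496\right) \left(\left(3 + \frac{1}{5} \left(-64\right)\right) + 4995\right) = 1830 \left(\left(3 - \frac{64}{5}\right) + 4995\right) = 1830 \left(- \frac{49}{5} + 4995\right) = 1830 \cdot \frac{24926}{5} = 9122916$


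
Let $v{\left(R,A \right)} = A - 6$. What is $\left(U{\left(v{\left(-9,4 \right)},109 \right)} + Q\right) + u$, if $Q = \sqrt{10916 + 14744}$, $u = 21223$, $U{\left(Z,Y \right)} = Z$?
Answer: $21221 + 2 \sqrt{6415} \approx 21381.0$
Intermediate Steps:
$v{\left(R,A \right)} = -6 + A$
$Q = 2 \sqrt{6415}$ ($Q = \sqrt{25660} = 2 \sqrt{6415} \approx 160.19$)
$\left(U{\left(v{\left(-9,4 \right)},109 \right)} + Q\right) + u = \left(\left(-6 + 4\right) + 2 \sqrt{6415}\right) + 21223 = \left(-2 + 2 \sqrt{6415}\right) + 21223 = 21221 + 2 \sqrt{6415}$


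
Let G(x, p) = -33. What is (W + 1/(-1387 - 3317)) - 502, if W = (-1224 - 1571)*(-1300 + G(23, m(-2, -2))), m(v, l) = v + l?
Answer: 17523496031/4704 ≈ 3.7252e+6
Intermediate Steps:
m(v, l) = l + v
W = 3725735 (W = (-1224 - 1571)*(-1300 - 33) = -2795*(-1333) = 3725735)
(W + 1/(-1387 - 3317)) - 502 = (3725735 + 1/(-1387 - 3317)) - 502 = (3725735 + 1/(-4704)) - 502 = (3725735 - 1/4704) - 502 = 17525857439/4704 - 502 = 17523496031/4704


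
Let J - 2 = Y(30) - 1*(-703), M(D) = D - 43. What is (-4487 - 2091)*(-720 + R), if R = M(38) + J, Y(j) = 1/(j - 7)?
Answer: 131274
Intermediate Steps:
M(D) = -43 + D
Y(j) = 1/(-7 + j)
J = 16216/23 (J = 2 + (1/(-7 + 30) - 1*(-703)) = 2 + (1/23 + 703) = 2 + 16170/23 = 16216/23 ≈ 705.04)
R = 16101/23 (R = (-43 + 38) + 16216/23 = -5 + 16216/23 = 16101/23 ≈ 700.04)
(-4487 - 2091)*(-720 + R) = (-4487 - 2091)*(-720 + 16101/23) = -6578*(-459/23) = 131274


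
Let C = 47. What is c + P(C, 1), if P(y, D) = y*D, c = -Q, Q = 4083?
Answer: -4036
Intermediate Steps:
c = -4083 (c = -1*4083 = -4083)
P(y, D) = D*y
c + P(C, 1) = -4083 + 1*47 = -4083 + 47 = -4036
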